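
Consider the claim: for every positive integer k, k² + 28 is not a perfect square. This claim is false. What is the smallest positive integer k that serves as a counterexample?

We need the least positive integer k for which k² + 28 is a perfect square.
For k = 1, 2, 3, 4, 5 the conclusion holds.
k = 6: 6² + 28 = 64 = 8², a perfect square.

k = 6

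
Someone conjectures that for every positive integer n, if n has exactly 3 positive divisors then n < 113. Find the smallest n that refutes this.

Check each positive integer n in order until n has exactly 3 positive divisors but the claim fails.
n = 4: τ(4) = 3; 4 < 113.
n = 9: τ(9) = 3; 9 < 113.
n = 25: τ(25) = 3; 25 < 113.
n = 49: τ(49) = 3; 49 < 113.
n = 121: τ(121) = 3; 121 ≥ 113.

n = 121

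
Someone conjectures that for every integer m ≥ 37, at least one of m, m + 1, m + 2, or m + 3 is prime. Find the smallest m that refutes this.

We need the least integer m ≥ 37 for which m, m + 1, m + 2, m + 3 are all composite.
For m = 37, 38, 39, 40, …, 45, 46, 47 the conclusion holds.
m = 48: 48 = 2 × 24; 49 = 7 × 7; 50 = 2 × 25; 51 = 3 × 17 — all composite.
So m = 48 is the smallest counterexample.

m = 48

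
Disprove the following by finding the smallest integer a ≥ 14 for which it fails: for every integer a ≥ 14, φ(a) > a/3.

a = 18

We need the least integer a ≥ 14 for which the claim fails.
For a = 14, 15, 16, 17 the conclusion holds.
a = 18: φ(18) = 6 and 18/3 = 6, so φ(18) ≤ 18/3.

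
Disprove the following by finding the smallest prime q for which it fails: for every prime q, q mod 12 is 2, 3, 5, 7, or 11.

We need the least prime q for which the claim fails.
q = 2: 2 mod 12 = 2.
q = 3: 3 mod 12 = 3.
q = 5: 5 mod 12 = 5.
q = 7: 7 mod 12 = 7.
q = 11: 11 mod 12 = 11.
q = 13: 13 mod 12 = 1 — not in {2, 3, 5, 7, 11}.

q = 13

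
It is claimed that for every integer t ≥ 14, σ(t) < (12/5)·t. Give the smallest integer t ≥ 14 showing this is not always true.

t = 24

A counterexample is any integer t ≥ 14 such that the claim fails; we check each in order.
For t = 14, 15, 16, 17, 18, 19, 20, 21, 22, 23 the conclusion holds.
t = 24: σ(24) = 60; 60 ≥ 288/5.
So t = 24 is the smallest counterexample.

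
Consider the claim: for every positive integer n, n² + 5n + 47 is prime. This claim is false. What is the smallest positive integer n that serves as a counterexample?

n = 38

A counterexample is any positive integer n such that n² + 5n + 47 is not prime; we check each in order.
For n = 1, 2, 3, 4, …, 35, 36, 37 the conclusion holds.
n = 38: n² + 5n + 47 = 1681 = 41 × 41, composite.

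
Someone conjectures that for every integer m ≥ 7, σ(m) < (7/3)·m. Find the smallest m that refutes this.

m = 12

The first 5 eligible values, up to m = 11, all satisfy the conclusion.
m = 12: σ(12) = 28; 28 ≥ 28.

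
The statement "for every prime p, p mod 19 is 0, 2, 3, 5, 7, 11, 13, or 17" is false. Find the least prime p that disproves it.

A counterexample is any prime p such that the claim fails; we check each in order.
The first 8 eligible values, up to p = 19, all satisfy the conclusion.
p = 23: 23 mod 19 = 4 — not in {0, 2, 3, 5, 7, 11, 13, 17}.

p = 23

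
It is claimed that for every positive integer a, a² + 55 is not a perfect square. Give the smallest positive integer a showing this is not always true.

a = 3

a = 1: 1² + 55 = 56, not a perfect square.
a = 2: 2² + 55 = 59, not a perfect square.
a = 3: 3² + 55 = 64 = 8², a perfect square.
So a = 3 is the smallest counterexample.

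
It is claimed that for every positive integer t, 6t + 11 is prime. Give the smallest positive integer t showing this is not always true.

t = 4

t = 1: 6t + 11 = 17, prime.
t = 2: 6t + 11 = 23, prime.
t = 3: 6t + 11 = 29, prime.
t = 4: 6t + 11 = 35 = 5 × 7, composite.
So t = 4 is the smallest counterexample.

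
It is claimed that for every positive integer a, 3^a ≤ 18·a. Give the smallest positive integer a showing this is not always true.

We need the least positive integer a for which 3^a > 18·a.
For a = 1, 2, 3 the conclusion holds.
a = 4: 3^a = 81 and 18·a = 72, so 81 > 72.

a = 4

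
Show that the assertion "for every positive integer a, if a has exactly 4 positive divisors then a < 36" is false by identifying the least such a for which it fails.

We need the least positive integer a for which a has exactly 4 positive divisors but the claim fails.
For a = 6, 8, 10, 14, …, 33, 34, 35 the conclusion holds.
a = 38: τ(38) = 4; 38 ≥ 36.

a = 38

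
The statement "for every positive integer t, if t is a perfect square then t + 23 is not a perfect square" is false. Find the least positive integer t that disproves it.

For t = 1, 4, 9, 16, 25, 36, 49, 64, 81, 100 the conclusion holds.
t = 121: 121 = 11² and 121 + 23 = 144 = 12².

t = 121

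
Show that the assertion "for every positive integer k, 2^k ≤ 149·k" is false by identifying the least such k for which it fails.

Check each positive integer k in order until 2^k > 149·k.
For k = 1, 2, 3, 4, 5, 6, 7, 8, 9, 10 the conclusion holds.
k = 11: 2^k = 2048 and 149·k = 1639, so 2048 > 1639.
So k = 11 is the smallest counterexample.

k = 11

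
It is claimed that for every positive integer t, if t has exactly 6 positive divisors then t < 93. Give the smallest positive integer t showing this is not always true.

t = 98

We need the least positive integer t for which t has exactly 6 positive divisors but the claim fails.
For t = 12, 18, 20, 28, …, 75, 76, 92 the conclusion holds.
t = 98: τ(98) = 6; 98 ≥ 93.
So t = 98 is the smallest counterexample.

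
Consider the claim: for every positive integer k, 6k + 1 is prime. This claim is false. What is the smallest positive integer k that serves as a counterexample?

For k = 1, 2, 3 the conclusion holds.
k = 4: 6k + 1 = 25 = 5 × 5, composite.

k = 4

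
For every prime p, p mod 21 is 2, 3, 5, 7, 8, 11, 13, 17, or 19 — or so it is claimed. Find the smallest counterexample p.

We need the least prime p for which the claim fails.
For p = 2, 3, 5, 7, 11, 13, 17, 19, 23, 29 the conclusion holds.
p = 31: 31 mod 21 = 10 — not in {2, 3, 5, 7, 8, 11, 13, 17, 19}.
Hence p = 31 is a counterexample.

p = 31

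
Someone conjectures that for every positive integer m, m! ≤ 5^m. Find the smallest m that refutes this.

The first 11 eligible values, up to m = 11, all satisfy the conclusion.
m = 12: m! = 479001600 and 5^m = 244140625, so 479001600 > 244140625.
Thus m = 12 disproves the claim, and no smaller m works.

m = 12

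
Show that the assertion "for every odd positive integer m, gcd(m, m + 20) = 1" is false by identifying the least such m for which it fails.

m = 5

Check each odd positive integer m in order until gcd(m, m + 20) > 1.
For m = 1, 3 the conclusion holds.
m = 5: gcd(5, 25) = 5.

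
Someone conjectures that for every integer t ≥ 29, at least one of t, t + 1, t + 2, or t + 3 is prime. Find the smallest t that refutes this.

We need the least integer t ≥ 29 for which t, t + 1, t + 2, t + 3 are all composite.
t = 29: 29 is prime.
t = 30: 31 is prime.
t = 31: 31 is prime.
t = 32: 32 = 2 × 16; 33 = 3 × 11; 34 = 2 × 17; 35 = 5 × 7 — all composite.
So t = 32 is the smallest counterexample.

t = 32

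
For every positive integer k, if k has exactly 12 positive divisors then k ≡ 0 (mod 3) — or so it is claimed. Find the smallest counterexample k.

A counterexample is any positive integer k such that k has exactly 12 positive divisors but the claim fails; we check each in order.
The first 8 eligible values, up to k = 132, all satisfy the conclusion.
k = 140: τ(140) = 12; 140 ≡ 2 (mod 3).
Thus k = 140 disproves the claim, and no smaller k works.

k = 140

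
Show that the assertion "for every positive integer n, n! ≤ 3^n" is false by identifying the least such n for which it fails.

n = 7

The first 6 eligible values, up to n = 6, all satisfy the conclusion.
n = 7: n! = 5040 and 3^n = 2187, so 5040 > 2187.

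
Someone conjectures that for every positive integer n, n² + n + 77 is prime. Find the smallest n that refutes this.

We need the least positive integer n for which n² + n + 77 is not prime.
n = 1: n² + n + 77 = 79, prime.
n = 2: n² + n + 77 = 83, prime.
n = 3: n² + n + 77 = 89, prime.
n = 4: n² + n + 77 = 97, prime.
n = 5: n² + n + 77 = 107, prime.
n = 6: n² + n + 77 = 119 = 7 × 17, composite.
Thus n = 6 disproves the claim, and no smaller n works.

n = 6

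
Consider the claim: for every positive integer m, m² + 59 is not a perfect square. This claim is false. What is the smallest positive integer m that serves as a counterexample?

For m = 1, 2, 3, 4, …, 26, 27, 28 the conclusion holds.
m = 29: 29² + 59 = 900 = 30², a perfect square.

m = 29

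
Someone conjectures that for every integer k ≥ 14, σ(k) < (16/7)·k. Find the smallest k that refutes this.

k = 24

We need the least integer k ≥ 14 for which the claim fails.
The first 10 eligible values, up to k = 23, all satisfy the conclusion.
k = 24: σ(24) = 60; 60 ≥ 384/7.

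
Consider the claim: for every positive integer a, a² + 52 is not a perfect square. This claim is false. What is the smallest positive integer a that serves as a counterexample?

A counterexample is any positive integer a such that a² + 52 is a perfect square; we check each in order.
The first 11 eligible values, up to a = 11, all satisfy the conclusion.
a = 12: 12² + 52 = 196 = 14², a perfect square.
So a = 12 is the smallest counterexample.

a = 12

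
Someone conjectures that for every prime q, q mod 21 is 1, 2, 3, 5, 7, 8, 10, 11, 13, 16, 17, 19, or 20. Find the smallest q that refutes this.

For q = 2, 3, 5, 7, …, 53, 59, 61 the conclusion holds.
q = 67: 67 mod 21 = 4 — not in {1, 2, 3, 5, 7, 8, 10, 11, 13, 16, 17, 19, 20}.
Hence q = 67 is a counterexample.

q = 67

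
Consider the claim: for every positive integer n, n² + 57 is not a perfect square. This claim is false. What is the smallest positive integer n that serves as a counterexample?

A counterexample is any positive integer n such that n² + 57 is a perfect square; we check each in order.
n = 1: 1² + 57 = 58, not a perfect square.
n = 2: 2² + 57 = 61, not a perfect square.
n = 3: 3² + 57 = 66, not a perfect square.
n = 4: 4² + 57 = 73, not a perfect square.
n = 5: 5² + 57 = 82, not a perfect square.
n = 6: 6² + 57 = 93, not a perfect square.
n = 7: 7² + 57 = 106, not a perfect square.
n = 8: 8² + 57 = 121 = 11², a perfect square.
So n = 8 is the smallest counterexample.

n = 8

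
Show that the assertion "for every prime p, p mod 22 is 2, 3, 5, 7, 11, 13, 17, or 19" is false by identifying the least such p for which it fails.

p = 23

Check each prime p in order until the claim fails.
The first 8 eligible values, up to p = 19, all satisfy the conclusion.
p = 23: 23 mod 22 = 1 — not in {2, 3, 5, 7, 11, 13, 17, 19}.
Hence p = 23 is a counterexample.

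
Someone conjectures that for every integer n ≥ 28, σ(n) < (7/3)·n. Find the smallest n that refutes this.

n = 30

We need the least integer n ≥ 28 for which the claim fails.
n = 28: σ(28) = 56; 56 < 196/3.
n = 29: σ(29) = 30; 30 < 203/3.
n = 30: σ(30) = 72; 72 ≥ 70.
Hence n = 30 is a counterexample.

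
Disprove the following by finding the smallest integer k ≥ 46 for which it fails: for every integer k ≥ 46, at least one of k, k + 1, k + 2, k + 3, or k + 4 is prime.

k = 48

A counterexample is any integer k ≥ 46 such that k, k + 1, k + 2, k + 3, k + 4 are all composite; we check each in order.
For k = 46, 47 the conclusion holds.
k = 48: 48 = 2 × 24; 49 = 7 × 7; 50 = 2 × 25; 51 = 3 × 17; 52 = 2 × 26 — all composite.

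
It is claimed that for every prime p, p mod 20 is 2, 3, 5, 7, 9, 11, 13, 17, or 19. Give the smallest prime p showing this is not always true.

Check each prime p in order until the claim fails.
For p = 2, 3, 5, 7, …, 29, 31, 37 the conclusion holds.
p = 41: 41 mod 20 = 1 — not in {2, 3, 5, 7, 9, 11, 13, 17, 19}.
Thus p = 41 disproves the claim, and no smaller p works.

p = 41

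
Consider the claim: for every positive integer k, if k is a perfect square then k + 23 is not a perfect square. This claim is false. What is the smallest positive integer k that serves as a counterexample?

k = 121

We need the least positive integer k for which k is a perfect square but k + 23 is a perfect square.
The first 10 eligible values, up to k = 100, all satisfy the conclusion.
k = 121: 121 = 11² and 121 + 23 = 144 = 12².
Thus k = 121 disproves the claim, and no smaller k works.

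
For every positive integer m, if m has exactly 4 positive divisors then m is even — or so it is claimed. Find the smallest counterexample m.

m = 15

We need the least positive integer m for which m has exactly 4 positive divisors but m is odd.
The first 4 eligible values, up to m = 14, all satisfy the conclusion.
m = 15: divisors of 15: 1, 3, 5, 15; 15 is odd.
Hence m = 15 is a counterexample.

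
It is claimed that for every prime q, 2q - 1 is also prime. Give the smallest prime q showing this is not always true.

q = 5

Check each prime q in order until 2q - 1 is not prime.
q = 2: 2q - 1 = 3, prime.
q = 3: 2q - 1 = 5, prime.
q = 5: 2q - 1 = 9 = 3 × 3, not prime.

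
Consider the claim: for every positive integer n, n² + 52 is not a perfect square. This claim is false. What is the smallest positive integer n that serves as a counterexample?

For n = 1, 2, 3, 4, …, 9, 10, 11 the conclusion holds.
n = 12: 12² + 52 = 196 = 14², a perfect square.
So n = 12 is the smallest counterexample.

n = 12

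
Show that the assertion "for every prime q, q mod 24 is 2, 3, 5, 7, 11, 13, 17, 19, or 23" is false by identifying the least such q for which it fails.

A counterexample is any prime q such that the claim fails; we check each in order.
For q = 2, 3, 5, 7, …, 61, 67, 71 the conclusion holds.
q = 73: 73 mod 24 = 1 — not in {2, 3, 5, 7, 11, 13, 17, 19, 23}.

q = 73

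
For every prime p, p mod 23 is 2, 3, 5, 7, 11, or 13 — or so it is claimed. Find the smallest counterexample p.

A counterexample is any prime p such that the claim fails; we check each in order.
For p = 2, 3, 5, 7, 11, 13 the conclusion holds.
p = 17: 17 mod 23 = 17 — not in {2, 3, 5, 7, 11, 13}.
So p = 17 is the smallest counterexample.

p = 17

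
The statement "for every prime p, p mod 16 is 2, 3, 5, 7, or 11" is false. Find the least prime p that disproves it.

Check each prime p in order until the claim fails.
p = 2: 2 mod 16 = 2.
p = 3: 3 mod 16 = 3.
p = 5: 5 mod 16 = 5.
p = 7: 7 mod 16 = 7.
p = 11: 11 mod 16 = 11.
p = 13: 13 mod 16 = 13 — not in {2, 3, 5, 7, 11}.
Hence p = 13 is a counterexample.

p = 13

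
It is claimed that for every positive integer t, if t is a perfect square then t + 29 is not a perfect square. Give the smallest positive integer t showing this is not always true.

t = 196

We need the least positive integer t for which t is a perfect square but t + 29 is a perfect square.
For t = 1, 4, 9, 16, …, 121, 144, 169 the conclusion holds.
t = 196: 196 = 14² and 196 + 29 = 225 = 15².
Thus t = 196 disproves the claim, and no smaller t works.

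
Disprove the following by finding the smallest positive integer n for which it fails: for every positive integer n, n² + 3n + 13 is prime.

n = 9

We need the least positive integer n for which n² + 3n + 13 is not prime.
The first 8 eligible values, up to n = 8, all satisfy the conclusion.
n = 9: n² + 3n + 13 = 121 = 11 × 11, composite.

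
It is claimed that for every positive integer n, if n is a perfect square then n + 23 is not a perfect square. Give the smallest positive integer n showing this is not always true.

n = 121

A counterexample is any positive integer n such that n is a perfect square but n + 23 is a perfect square; we check each in order.
For n = 1, 4, 9, 16, 25, 36, 49, 64, 81, 100 the conclusion holds.
n = 121: 121 = 11² and 121 + 23 = 144 = 12².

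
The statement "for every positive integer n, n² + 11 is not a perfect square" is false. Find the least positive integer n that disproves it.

n = 5

n = 1: 1² + 11 = 12, not a perfect square.
n = 2: 2² + 11 = 15, not a perfect square.
n = 3: 3² + 11 = 20, not a perfect square.
n = 4: 4² + 11 = 27, not a perfect square.
n = 5: 5² + 11 = 36 = 6², a perfect square.
So n = 5 is the smallest counterexample.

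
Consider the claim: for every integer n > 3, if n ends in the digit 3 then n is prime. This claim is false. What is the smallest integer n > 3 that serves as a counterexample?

n = 33

n = 13: 13 ends in 3 and is prime.
n = 23: 23 ends in 3 and is prime.
n = 33: 33 ends in 3; 33 = 3 × 11, composite.
Hence n = 33 is a counterexample.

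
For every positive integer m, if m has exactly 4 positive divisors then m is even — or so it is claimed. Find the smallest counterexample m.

m = 15

m = 6: divisors of 6: 1, 2, 3, 6; 6 is even.
m = 8: divisors of 8: 1, 2, 4, 8; 8 is even.
m = 10: divisors of 10: 1, 2, 5, 10; 10 is even.
m = 14: divisors of 14: 1, 2, 7, 14; 14 is even.
m = 15: divisors of 15: 1, 3, 5, 15; 15 is odd.
Hence m = 15 is a counterexample.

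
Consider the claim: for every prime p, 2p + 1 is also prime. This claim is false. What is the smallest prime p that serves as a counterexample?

p = 7

A counterexample is any prime p such that 2p + 1 is not prime; we check each in order.
For p = 2, 3, 5 the conclusion holds.
p = 7: 2p + 1 = 15 = 3 × 5, not prime.
Hence p = 7 is a counterexample.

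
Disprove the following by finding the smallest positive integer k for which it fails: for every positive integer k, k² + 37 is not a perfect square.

We need the least positive integer k for which k² + 37 is a perfect square.
For k = 1, 2, 3, 4, …, 15, 16, 17 the conclusion holds.
k = 18: 18² + 37 = 361 = 19², a perfect square.

k = 18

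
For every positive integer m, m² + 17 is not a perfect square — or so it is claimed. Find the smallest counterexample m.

m = 8

Check each positive integer m in order until m² + 17 is a perfect square.
The first 7 eligible values, up to m = 7, all satisfy the conclusion.
m = 8: 8² + 17 = 81 = 9², a perfect square.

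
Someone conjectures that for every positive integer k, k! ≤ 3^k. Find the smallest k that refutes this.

k = 7

We need the least positive integer k for which k! > 3^k.
The first 6 eligible values, up to k = 6, all satisfy the conclusion.
k = 7: k! = 5040 and 3^k = 2187, so 5040 > 2187.
Thus k = 7 disproves the claim, and no smaller k works.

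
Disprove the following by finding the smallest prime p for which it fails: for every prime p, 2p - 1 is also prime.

For p = 2, 3 the conclusion holds.
p = 5: 2p - 1 = 9 = 3 × 3, not prime.
Thus p = 5 disproves the claim, and no smaller p works.

p = 5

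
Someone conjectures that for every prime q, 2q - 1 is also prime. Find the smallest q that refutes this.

q = 5

For q = 2, 3 the conclusion holds.
q = 5: 2q - 1 = 9 = 3 × 3, not prime.
Thus q = 5 disproves the claim, and no smaller q works.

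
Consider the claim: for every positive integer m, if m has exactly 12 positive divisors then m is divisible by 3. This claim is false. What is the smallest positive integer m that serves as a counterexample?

m = 140

We need the least positive integer m for which m has exactly 12 positive divisors but m is not divisible by 3.
The first 8 eligible values, up to m = 132, all satisfy the conclusion.
m = 140: τ(140) = 12; 140 mod 3 = 2.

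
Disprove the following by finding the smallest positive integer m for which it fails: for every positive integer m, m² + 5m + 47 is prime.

m = 38

A counterexample is any positive integer m such that m² + 5m + 47 is not prime; we check each in order.
For m = 1, 2, 3, 4, …, 35, 36, 37 the conclusion holds.
m = 38: m² + 5m + 47 = 1681 = 41 × 41, composite.
Hence m = 38 is a counterexample.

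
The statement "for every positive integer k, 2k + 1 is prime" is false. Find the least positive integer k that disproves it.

k = 4

k = 1: 2k + 1 = 3, prime.
k = 2: 2k + 1 = 5, prime.
k = 3: 2k + 1 = 7, prime.
k = 4: 2k + 1 = 9 = 3 × 3, composite.
Thus k = 4 disproves the claim, and no smaller k works.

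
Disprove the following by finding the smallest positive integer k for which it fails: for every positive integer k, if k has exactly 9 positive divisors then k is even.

We need the least positive integer k for which k has exactly 9 positive divisors but k is odd.
For k = 36, 100, 196 the conclusion holds.
k = 225: divisors of 225: 9 divisors; 225 is odd.

k = 225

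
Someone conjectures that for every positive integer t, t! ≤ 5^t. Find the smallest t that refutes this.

We need the least positive integer t for which t! > 5^t.
For t = 1, 2, 3, 4, …, 9, 10, 11 the conclusion holds.
t = 12: t! = 479001600 and 5^t = 244140625, so 479001600 > 244140625.
Thus t = 12 disproves the claim, and no smaller t works.

t = 12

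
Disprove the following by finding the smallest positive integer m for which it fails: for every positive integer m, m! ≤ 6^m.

We need the least positive integer m for which m! > 6^m.
For m = 1, 2, 3, 4, …, 11, 12, 13 the conclusion holds.
m = 14: m! = 87178291200 and 6^m = 78364164096, so 87178291200 > 78364164096.
So m = 14 is the smallest counterexample.

m = 14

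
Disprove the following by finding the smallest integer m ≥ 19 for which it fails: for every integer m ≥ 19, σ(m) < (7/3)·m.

A counterexample is any integer m ≥ 19 such that the claim fails; we check each in order.
m = 19: σ(19) = 20; 20 < 133/3.
m = 20: σ(20) = 42; 42 < 140/3.
m = 21: σ(21) = 32; 32 < 49.
m = 22: σ(22) = 36; 36 < 154/3.
m = 23: σ(23) = 24; 24 < 161/3.
m = 24: σ(24) = 60; 60 ≥ 56.

m = 24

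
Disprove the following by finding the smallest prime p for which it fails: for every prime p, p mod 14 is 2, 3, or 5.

For p = 2, 3, 5 the conclusion holds.
p = 7: 7 mod 14 = 7 — not in {2, 3, 5}.
Hence p = 7 is a counterexample.

p = 7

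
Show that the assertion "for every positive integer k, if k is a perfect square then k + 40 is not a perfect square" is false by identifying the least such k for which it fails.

For k = 1, 4 the conclusion holds.
k = 9: 9 = 3² and 9 + 40 = 49 = 7².

k = 9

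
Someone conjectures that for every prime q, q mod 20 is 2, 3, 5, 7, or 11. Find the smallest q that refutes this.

For q = 2, 3, 5, 7, 11 the conclusion holds.
q = 13: 13 mod 20 = 13 — not in {2, 3, 5, 7, 11}.
Hence q = 13 is a counterexample.

q = 13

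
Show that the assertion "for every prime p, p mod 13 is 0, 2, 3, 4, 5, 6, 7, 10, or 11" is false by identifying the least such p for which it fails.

p = 47

A counterexample is any prime p such that the claim fails; we check each in order.
For p = 2, 3, 5, 7, …, 37, 41, 43 the conclusion holds.
p = 47: 47 mod 13 = 8 — not in {0, 2, 3, 4, 5, 6, 7, 10, 11}.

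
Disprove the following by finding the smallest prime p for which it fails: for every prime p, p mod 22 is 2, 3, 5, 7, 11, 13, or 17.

p = 19

The first 7 eligible values, up to p = 17, all satisfy the conclusion.
p = 19: 19 mod 22 = 19 — not in {2, 3, 5, 7, 11, 13, 17}.
Thus p = 19 disproves the claim, and no smaller p works.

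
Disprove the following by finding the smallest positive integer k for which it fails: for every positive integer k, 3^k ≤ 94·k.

A counterexample is any positive integer k such that 3^k > 94·k; we check each in order.
For k = 1, 2, 3, 4, 5 the conclusion holds.
k = 6: 3^k = 729 and 94·k = 564, so 729 > 564.
Hence k = 6 is a counterexample.

k = 6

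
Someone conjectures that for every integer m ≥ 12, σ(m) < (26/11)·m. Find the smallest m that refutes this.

m = 24

Check each integer m ≥ 12 in order until the claim fails.
For m = 12, 13, 14, 15, …, 21, 22, 23 the conclusion holds.
m = 24: σ(24) = 60; 60 ≥ 624/11.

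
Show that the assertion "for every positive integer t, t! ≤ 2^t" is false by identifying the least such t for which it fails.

Check each positive integer t in order until t! > 2^t.
t = 1: t! = 1 and 2^t = 2, so 1 ≤ 2.
t = 2: t! = 2 and 2^t = 4, so 2 ≤ 4.
t = 3: t! = 6 and 2^t = 8, so 6 ≤ 8.
t = 4: t! = 24 and 2^t = 16, so 24 > 16.

t = 4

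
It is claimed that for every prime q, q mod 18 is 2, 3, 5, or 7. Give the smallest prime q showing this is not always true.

We need the least prime q for which the claim fails.
For q = 2, 3, 5, 7 the conclusion holds.
q = 11: 11 mod 18 = 11 — not in {2, 3, 5, 7}.

q = 11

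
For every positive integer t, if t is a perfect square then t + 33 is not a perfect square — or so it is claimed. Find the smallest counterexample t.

t = 16

For t = 1, 4, 9 the conclusion holds.
t = 16: 16 = 4² and 16 + 33 = 49 = 7².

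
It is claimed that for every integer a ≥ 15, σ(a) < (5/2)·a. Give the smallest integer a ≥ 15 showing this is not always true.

a = 24

Check each integer a ≥ 15 in order until the claim fails.
For a = 15, 16, 17, 18, 19, 20, 21, 22, 23 the conclusion holds.
a = 24: σ(24) = 60; 60 ≥ 60.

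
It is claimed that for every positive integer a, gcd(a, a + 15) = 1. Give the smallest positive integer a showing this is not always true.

a = 3

We need the least positive integer a for which gcd(a, a + 15) > 1.
a = 1: gcd(1, 16) = 1.
a = 2: gcd(2, 17) = 1.
a = 3: gcd(3, 18) = 3.
Hence a = 3 is a counterexample.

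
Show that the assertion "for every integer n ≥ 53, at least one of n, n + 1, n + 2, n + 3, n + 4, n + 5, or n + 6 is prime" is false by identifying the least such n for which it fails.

A counterexample is any integer n ≥ 53 such that n, n + 1, n + 2, n + 3, n + 4, n + 5, n + 6 are all composite; we check each in order.
For n = 53, 54, 55, 56, …, 87, 88, 89 the conclusion holds.
n = 90: 90 = 2 × 45; 91 = 7 × 13; 92 = 2 × 46; 93 = 3 × 31; 94 = 2 × 47; 95 = 5 × 19; 96 = 2 × 48 — all composite.

n = 90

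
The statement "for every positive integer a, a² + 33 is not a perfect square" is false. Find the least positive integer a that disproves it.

a = 4

A counterexample is any positive integer a such that a² + 33 is a perfect square; we check each in order.
a = 1: 1² + 33 = 34, not a perfect square.
a = 2: 2² + 33 = 37, not a perfect square.
a = 3: 3² + 33 = 42, not a perfect square.
a = 4: 4² + 33 = 49 = 7², a perfect square.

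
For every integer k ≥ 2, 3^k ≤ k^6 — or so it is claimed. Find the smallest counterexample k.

The first 13 eligible values, up to k = 14, all satisfy the conclusion.
k = 15: 3^k = 14348907 and k^6 = 11390625, so 14348907 > 11390625.
Hence k = 15 is a counterexample.

k = 15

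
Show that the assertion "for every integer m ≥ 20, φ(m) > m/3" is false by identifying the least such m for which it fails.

m = 24

For m = 20, 21, 22, 23 the conclusion holds.
m = 24: φ(24) = 8 and 24/3 = 8, so φ(24) ≤ 24/3.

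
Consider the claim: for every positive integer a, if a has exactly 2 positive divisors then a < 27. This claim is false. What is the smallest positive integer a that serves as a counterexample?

A counterexample is any positive integer a such that a has exactly 2 positive divisors but the claim fails; we check each in order.
The first 9 eligible values, up to a = 23, all satisfy the conclusion.
a = 29: τ(29) = 2; 29 ≥ 27.
Thus a = 29 disproves the claim, and no smaller a works.

a = 29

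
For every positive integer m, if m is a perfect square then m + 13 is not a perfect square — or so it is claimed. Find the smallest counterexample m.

m = 1: 1 + 13 = 14, not a perfect square.
m = 4: 4 + 13 = 17, not a perfect square.
m = 9: 9 + 13 = 22, not a perfect square.
m = 16: 16 + 13 = 29, not a perfect square.
m = 25: 25 + 13 = 38, not a perfect square.
m = 36: 36 = 6² and 36 + 13 = 49 = 7².

m = 36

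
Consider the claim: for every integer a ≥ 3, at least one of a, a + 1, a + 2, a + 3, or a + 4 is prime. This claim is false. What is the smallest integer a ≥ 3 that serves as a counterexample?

a = 24

The first 21 eligible values, up to a = 23, all satisfy the conclusion.
a = 24: 24 = 2 × 12; 25 = 5 × 5; 26 = 2 × 13; 27 = 3 × 9; 28 = 2 × 14 — all composite.
Thus a = 24 disproves the claim, and no smaller a works.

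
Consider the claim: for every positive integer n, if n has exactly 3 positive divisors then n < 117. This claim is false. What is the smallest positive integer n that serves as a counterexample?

n = 121

A counterexample is any positive integer n such that n has exactly 3 positive divisors but the claim fails; we check each in order.
For n = 4, 9, 25, 49 the conclusion holds.
n = 121: τ(121) = 3; 121 ≥ 117.
Thus n = 121 disproves the claim, and no smaller n works.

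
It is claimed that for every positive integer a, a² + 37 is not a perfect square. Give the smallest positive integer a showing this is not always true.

a = 18

A counterexample is any positive integer a such that a² + 37 is a perfect square; we check each in order.
For a = 1, 2, 3, 4, …, 15, 16, 17 the conclusion holds.
a = 18: 18² + 37 = 361 = 19², a perfect square.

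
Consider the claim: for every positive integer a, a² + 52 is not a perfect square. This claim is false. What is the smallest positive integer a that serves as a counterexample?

a = 12

A counterexample is any positive integer a such that a² + 52 is a perfect square; we check each in order.
The first 11 eligible values, up to a = 11, all satisfy the conclusion.
a = 12: 12² + 52 = 196 = 14², a perfect square.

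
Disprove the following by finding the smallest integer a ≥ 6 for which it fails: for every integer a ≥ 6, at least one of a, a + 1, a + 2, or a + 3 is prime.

We need the least integer a ≥ 6 for which a, a + 1, a + 2, a + 3 are all composite.
The first 18 eligible values, up to a = 23, all satisfy the conclusion.
a = 24: 24 = 2 × 12; 25 = 5 × 5; 26 = 2 × 13; 27 = 3 × 9 — all composite.
Hence a = 24 is a counterexample.

a = 24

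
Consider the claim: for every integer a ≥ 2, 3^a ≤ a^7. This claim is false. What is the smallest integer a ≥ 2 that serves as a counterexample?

A counterexample is any integer a ≥ 2 such that 3^a > a^7; we check each in order.
For a = 2, 3, 4, 5, …, 16, 17, 18 the conclusion holds.
a = 19: 3^a = 1162261467 and a^7 = 893871739, so 1162261467 > 893871739.
Hence a = 19 is a counterexample.

a = 19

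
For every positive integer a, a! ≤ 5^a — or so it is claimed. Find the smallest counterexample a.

For a = 1, 2, 3, 4, …, 9, 10, 11 the conclusion holds.
a = 12: a! = 479001600 and 5^a = 244140625, so 479001600 > 244140625.

a = 12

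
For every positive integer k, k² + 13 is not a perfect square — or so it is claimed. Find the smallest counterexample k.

k = 6

We need the least positive integer k for which k² + 13 is a perfect square.
The first 5 eligible values, up to k = 5, all satisfy the conclusion.
k = 6: 6² + 13 = 49 = 7², a perfect square.
So k = 6 is the smallest counterexample.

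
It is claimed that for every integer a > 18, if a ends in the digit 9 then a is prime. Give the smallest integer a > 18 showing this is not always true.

We need the least integer a > 18 for which a ends in the digit 9 but a is not prime.
a = 19: 19 ends in 9 and is prime.
a = 29: 29 ends in 9 and is prime.
a = 39: 39 ends in 9; 39 = 3 × 13, composite.
Thus a = 39 disproves the claim, and no smaller a works.

a = 39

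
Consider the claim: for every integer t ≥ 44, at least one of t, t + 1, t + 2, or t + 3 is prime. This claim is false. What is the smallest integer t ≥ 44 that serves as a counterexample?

We need the least integer t ≥ 44 for which t, t + 1, t + 2, t + 3 are all composite.
The first 4 eligible values, up to t = 47, all satisfy the conclusion.
t = 48: 48 = 2 × 24; 49 = 7 × 7; 50 = 2 × 25; 51 = 3 × 17 — all composite.
So t = 48 is the smallest counterexample.

t = 48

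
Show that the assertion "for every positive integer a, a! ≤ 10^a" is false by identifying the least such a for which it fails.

The first 24 eligible values, up to a = 24, all satisfy the conclusion.
a = 25: a! = 15511210043330985984000000 and 10^a = 10000000000000000000000000, so 15511210043330985984000000 > 10000000000000000000000000.
So a = 25 is the smallest counterexample.

a = 25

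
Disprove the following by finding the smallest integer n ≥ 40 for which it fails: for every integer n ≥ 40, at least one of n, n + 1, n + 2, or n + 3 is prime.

n = 48

For n = 40, 41, 42, 43, 44, 45, 46, 47 the conclusion holds.
n = 48: 48 = 2 × 24; 49 = 7 × 7; 50 = 2 × 25; 51 = 3 × 17 — all composite.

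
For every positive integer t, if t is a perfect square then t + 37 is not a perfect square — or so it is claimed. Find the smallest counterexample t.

t = 324

For t = 1, 4, 9, 16, …, 225, 256, 289 the conclusion holds.
t = 324: 324 = 18² and 324 + 37 = 361 = 19².
Hence t = 324 is a counterexample.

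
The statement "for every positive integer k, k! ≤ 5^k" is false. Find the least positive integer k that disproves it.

A counterexample is any positive integer k such that k! > 5^k; we check each in order.
For k = 1, 2, 3, 4, …, 9, 10, 11 the conclusion holds.
k = 12: k! = 479001600 and 5^k = 244140625, so 479001600 > 244140625.
Hence k = 12 is a counterexample.

k = 12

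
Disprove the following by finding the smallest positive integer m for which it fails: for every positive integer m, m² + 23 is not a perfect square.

m = 11

Check each positive integer m in order until m² + 23 is a perfect square.
For m = 1, 2, 3, 4, 5, 6, 7, 8, 9, 10 the conclusion holds.
m = 11: 11² + 23 = 144 = 12², a perfect square.
So m = 11 is the smallest counterexample.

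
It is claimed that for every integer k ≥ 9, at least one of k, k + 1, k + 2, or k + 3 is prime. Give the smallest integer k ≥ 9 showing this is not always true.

k = 24

A counterexample is any integer k ≥ 9 such that k, k + 1, k + 2, k + 3 are all composite; we check each in order.
For k = 9, 10, 11, 12, …, 21, 22, 23 the conclusion holds.
k = 24: 24 = 2 × 12; 25 = 5 × 5; 26 = 2 × 13; 27 = 3 × 9 — all composite.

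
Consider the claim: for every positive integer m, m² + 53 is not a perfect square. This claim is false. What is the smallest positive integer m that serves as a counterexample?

m = 26

Check each positive integer m in order until m² + 53 is a perfect square.
For m = 1, 2, 3, 4, …, 23, 24, 25 the conclusion holds.
m = 26: 26² + 53 = 729 = 27², a perfect square.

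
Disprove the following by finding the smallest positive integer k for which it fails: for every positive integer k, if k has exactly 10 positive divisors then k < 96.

Check each positive integer k in order until k has exactly 10 positive divisors but the claim fails.
For k = 48, 80 the conclusion holds.
k = 112: τ(112) = 10; 112 ≥ 96.

k = 112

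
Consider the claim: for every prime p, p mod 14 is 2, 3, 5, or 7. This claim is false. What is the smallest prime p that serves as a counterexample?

p = 11

Check each prime p in order until the claim fails.
p = 2: 2 mod 14 = 2.
p = 3: 3 mod 14 = 3.
p = 5: 5 mod 14 = 5.
p = 7: 7 mod 14 = 7.
p = 11: 11 mod 14 = 11 — not in {2, 3, 5, 7}.
Hence p = 11 is a counterexample.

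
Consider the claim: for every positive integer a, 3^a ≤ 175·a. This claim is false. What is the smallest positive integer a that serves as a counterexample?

a = 7

Check each positive integer a in order until 3^a > 175·a.
a = 1: 3^a = 3 and 175·a = 175, so 3 ≤ 175.
a = 2: 3^a = 9 and 175·a = 350, so 9 ≤ 350.
a = 3: 3^a = 27 and 175·a = 525, so 27 ≤ 525.
a = 4: 3^a = 81 and 175·a = 700, so 81 ≤ 700.
a = 5: 3^a = 243 and 175·a = 875, so 243 ≤ 875.
a = 6: 3^a = 729 and 175·a = 1050, so 729 ≤ 1050.
a = 7: 3^a = 2187 and 175·a = 1225, so 2187 > 1225.
So a = 7 is the smallest counterexample.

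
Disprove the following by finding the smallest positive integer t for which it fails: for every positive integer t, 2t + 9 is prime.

Check each positive integer t in order until 2t + 9 is not prime.
For t = 1, 2 the conclusion holds.
t = 3: 2t + 9 = 15 = 3 × 5, composite.
Hence t = 3 is a counterexample.

t = 3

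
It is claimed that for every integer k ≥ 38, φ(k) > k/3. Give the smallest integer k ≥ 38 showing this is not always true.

k = 42

A counterexample is any integer k ≥ 38 such that the claim fails; we check each in order.
The first 4 eligible values, up to k = 41, all satisfy the conclusion.
k = 42: φ(42) = 12 and 42/3 = 14, so φ(42) ≤ 42/3.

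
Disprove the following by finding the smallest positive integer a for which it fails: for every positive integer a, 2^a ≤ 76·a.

a = 10

The first 9 eligible values, up to a = 9, all satisfy the conclusion.
a = 10: 2^a = 1024 and 76·a = 760, so 1024 > 760.
Thus a = 10 disproves the claim, and no smaller a works.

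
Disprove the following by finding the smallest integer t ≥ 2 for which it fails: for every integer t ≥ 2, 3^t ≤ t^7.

We need the least integer t ≥ 2 for which 3^t > t^7.
The first 17 eligible values, up to t = 18, all satisfy the conclusion.
t = 19: 3^t = 1162261467 and t^7 = 893871739, so 1162261467 > 893871739.
Hence t = 19 is a counterexample.

t = 19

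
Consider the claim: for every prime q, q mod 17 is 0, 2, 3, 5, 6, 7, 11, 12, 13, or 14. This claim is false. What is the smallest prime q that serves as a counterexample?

q = 43

We need the least prime q for which the claim fails.
For q = 2, 3, 5, 7, …, 31, 37, 41 the conclusion holds.
q = 43: 43 mod 17 = 9 — not in {0, 2, 3, 5, 6, 7, 11, 12, 13, 14}.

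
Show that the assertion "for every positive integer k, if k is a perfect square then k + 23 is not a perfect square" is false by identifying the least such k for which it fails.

k = 121

Check each positive integer k in order until k is a perfect square but k + 23 is a perfect square.
The first 10 eligible values, up to k = 100, all satisfy the conclusion.
k = 121: 121 = 11² and 121 + 23 = 144 = 12².
Hence k = 121 is a counterexample.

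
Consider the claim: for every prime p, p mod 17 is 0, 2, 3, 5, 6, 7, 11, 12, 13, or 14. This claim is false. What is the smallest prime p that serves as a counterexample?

For p = 2, 3, 5, 7, …, 31, 37, 41 the conclusion holds.
p = 43: 43 mod 17 = 9 — not in {0, 2, 3, 5, 6, 7, 11, 12, 13, 14}.
Hence p = 43 is a counterexample.

p = 43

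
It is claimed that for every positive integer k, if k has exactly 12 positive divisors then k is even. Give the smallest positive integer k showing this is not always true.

k = 315

We need the least positive integer k for which k has exactly 12 positive divisors but k is odd.
The first 24 eligible values, up to k = 308, all satisfy the conclusion.
k = 315: divisors of 315: 12 divisors; 315 is odd.
Thus k = 315 disproves the claim, and no smaller k works.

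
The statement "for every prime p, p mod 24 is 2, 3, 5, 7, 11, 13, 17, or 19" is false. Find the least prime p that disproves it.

p = 23

A counterexample is any prime p such that the claim fails; we check each in order.
The first 8 eligible values, up to p = 19, all satisfy the conclusion.
p = 23: 23 mod 24 = 23 — not in {2, 3, 5, 7, 11, 13, 17, 19}.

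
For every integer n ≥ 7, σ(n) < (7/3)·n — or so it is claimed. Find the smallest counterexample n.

n = 12

A counterexample is any integer n ≥ 7 such that the claim fails; we check each in order.
For n = 7, 8, 9, 10, 11 the conclusion holds.
n = 12: σ(12) = 28; 28 ≥ 28.
Thus n = 12 disproves the claim, and no smaller n works.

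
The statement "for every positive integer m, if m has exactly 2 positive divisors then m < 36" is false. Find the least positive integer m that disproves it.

The first 11 eligible values, up to m = 31, all satisfy the conclusion.
m = 37: τ(37) = 2; 37 ≥ 36.
Thus m = 37 disproves the claim, and no smaller m works.

m = 37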